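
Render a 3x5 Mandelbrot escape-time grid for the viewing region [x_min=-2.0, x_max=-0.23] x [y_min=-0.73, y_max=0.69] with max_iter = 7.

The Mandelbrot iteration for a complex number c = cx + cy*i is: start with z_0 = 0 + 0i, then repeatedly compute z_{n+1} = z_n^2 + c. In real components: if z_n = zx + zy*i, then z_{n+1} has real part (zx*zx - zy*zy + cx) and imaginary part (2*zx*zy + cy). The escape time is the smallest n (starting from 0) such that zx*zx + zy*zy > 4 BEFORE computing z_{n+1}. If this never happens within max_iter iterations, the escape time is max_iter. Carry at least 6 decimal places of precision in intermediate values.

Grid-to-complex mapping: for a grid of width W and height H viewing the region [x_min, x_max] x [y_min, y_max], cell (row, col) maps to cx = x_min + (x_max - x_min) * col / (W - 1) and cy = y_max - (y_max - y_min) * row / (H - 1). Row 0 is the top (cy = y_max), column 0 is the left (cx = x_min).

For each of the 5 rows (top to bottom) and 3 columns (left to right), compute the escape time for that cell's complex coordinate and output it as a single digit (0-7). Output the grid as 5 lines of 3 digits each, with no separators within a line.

(row=0, col=0): c = -2.0000 + 0.6900i → escape time 1
(row=0, col=1): c = -1.1150 + 0.6900i → escape time 3
(row=0, col=2): c = -0.2300 + 0.6900i → escape time 7
(row=1, col=0): c = -2.0000 + 0.3350i → escape time 1
(row=1, col=1): c = -1.1150 + 0.3350i → escape time 7
(row=1, col=2): c = -0.2300 + 0.3350i → escape time 7
(row=2, col=0): c = -2.0000 + -0.0200i → escape time 1
(row=2, col=1): c = -1.1150 + -0.0200i → escape time 7
(row=2, col=2): c = -0.2300 + -0.0200i → escape time 7
(row=3, col=0): c = -2.0000 + -0.3750i → escape time 1
(row=3, col=1): c = -1.1150 + -0.3750i → escape time 7
(row=3, col=2): c = -0.2300 + -0.3750i → escape time 7
(row=4, col=0): c = -2.0000 + -0.7300i → escape time 1
(row=4, col=1): c = -1.1150 + -0.7300i → escape time 3
(row=4, col=2): c = -0.2300 + -0.7300i → escape time 7

Answer: 137
177
177
177
137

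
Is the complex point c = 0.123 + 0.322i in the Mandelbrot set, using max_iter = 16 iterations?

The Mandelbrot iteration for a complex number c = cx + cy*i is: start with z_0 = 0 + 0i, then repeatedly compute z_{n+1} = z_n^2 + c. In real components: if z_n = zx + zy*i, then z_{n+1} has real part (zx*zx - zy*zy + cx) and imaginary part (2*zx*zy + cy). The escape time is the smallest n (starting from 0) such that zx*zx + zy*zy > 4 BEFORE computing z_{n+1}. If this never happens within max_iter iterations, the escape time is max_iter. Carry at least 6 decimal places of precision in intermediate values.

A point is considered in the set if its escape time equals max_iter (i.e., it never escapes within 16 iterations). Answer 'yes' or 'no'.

z_0 = 0 + 0i, c = 0.1230 + 0.3220i
Iter 1: z = 0.1230 + 0.3220i, |z|^2 = 0.1188
Iter 2: z = 0.0344 + 0.4012i, |z|^2 = 0.1622
Iter 3: z = -0.0368 + 0.3496i, |z|^2 = 0.1236
Iter 4: z = 0.0021 + 0.2963i, |z|^2 = 0.0878
Iter 5: z = 0.0352 + 0.3232i, |z|^2 = 0.1057
Iter 6: z = 0.0198 + 0.3448i, |z|^2 = 0.1193
Iter 7: z = 0.0045 + 0.3356i, |z|^2 = 0.1127
Iter 8: z = 0.0104 + 0.3250i, |z|^2 = 0.1058
Iter 9: z = 0.0175 + 0.3287i, |z|^2 = 0.1084
Iter 10: z = 0.0152 + 0.3335i, |z|^2 = 0.1114
Iter 11: z = 0.0120 + 0.3322i, |z|^2 = 0.1105
Iter 12: z = 0.0128 + 0.3300i, |z|^2 = 0.1091
Iter 13: z = 0.0143 + 0.3305i, |z|^2 = 0.1094
Iter 14: z = 0.0140 + 0.3314i, |z|^2 = 0.1100
Iter 15: z = 0.0133 + 0.3313i, |z|^2 = 0.1099
Did not escape in 16 iterations → in set

Answer: yes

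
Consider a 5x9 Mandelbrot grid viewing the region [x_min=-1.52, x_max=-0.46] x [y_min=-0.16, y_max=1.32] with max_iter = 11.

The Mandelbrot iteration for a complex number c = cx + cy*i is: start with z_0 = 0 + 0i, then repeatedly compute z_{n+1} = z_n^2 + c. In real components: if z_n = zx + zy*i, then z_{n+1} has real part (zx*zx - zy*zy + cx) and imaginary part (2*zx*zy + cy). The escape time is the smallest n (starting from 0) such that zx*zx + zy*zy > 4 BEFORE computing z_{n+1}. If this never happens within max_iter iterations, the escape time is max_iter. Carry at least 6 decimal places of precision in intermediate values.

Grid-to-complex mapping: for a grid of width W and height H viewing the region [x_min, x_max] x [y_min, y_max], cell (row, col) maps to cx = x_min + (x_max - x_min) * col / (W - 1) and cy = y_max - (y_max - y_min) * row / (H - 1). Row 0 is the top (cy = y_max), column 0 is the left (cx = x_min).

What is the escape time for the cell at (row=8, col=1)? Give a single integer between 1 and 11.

z_0 = 0 + 0i, c = -1.2550 + -0.1600i
Iter 1: z = -1.2550 + -0.1600i, |z|^2 = 1.6006
Iter 2: z = 0.2944 + 0.2416i, |z|^2 = 0.1451
Iter 3: z = -1.2267 + -0.0177i, |z|^2 = 1.5051
Iter 4: z = 0.2494 + -0.1165i, |z|^2 = 0.0758
Iter 5: z = -1.2063 + -0.2181i, |z|^2 = 1.5029
Iter 6: z = 0.1527 + 0.3662i, |z|^2 = 0.1575
Iter 7: z = -1.3658 + -0.0481i, |z|^2 = 1.8678
Iter 8: z = 0.6081 + -0.0285i, |z|^2 = 0.3706
Iter 9: z = -0.8860 + -0.1947i, |z|^2 = 0.8228
Iter 10: z = -0.5079 + 0.1849i, |z|^2 = 0.2922

Answer: 11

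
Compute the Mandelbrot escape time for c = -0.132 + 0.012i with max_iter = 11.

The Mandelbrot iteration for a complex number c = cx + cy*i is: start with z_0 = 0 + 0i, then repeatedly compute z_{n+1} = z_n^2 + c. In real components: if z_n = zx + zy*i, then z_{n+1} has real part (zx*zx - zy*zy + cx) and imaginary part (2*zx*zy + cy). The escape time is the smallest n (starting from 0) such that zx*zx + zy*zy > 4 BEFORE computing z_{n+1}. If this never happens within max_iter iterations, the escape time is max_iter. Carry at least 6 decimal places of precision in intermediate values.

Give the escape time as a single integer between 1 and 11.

z_0 = 0 + 0i, c = -0.1320 + 0.0120i
Iter 1: z = -0.1320 + 0.0120i, |z|^2 = 0.0176
Iter 2: z = -0.1147 + 0.0088i, |z|^2 = 0.0132
Iter 3: z = -0.1189 + 0.0100i, |z|^2 = 0.0142
Iter 4: z = -0.1180 + 0.0096i, |z|^2 = 0.0140
Iter 5: z = -0.1182 + 0.0097i, |z|^2 = 0.0141
Iter 6: z = -0.1181 + 0.0097i, |z|^2 = 0.0140
Iter 7: z = -0.1181 + 0.0097i, |z|^2 = 0.0141
Iter 8: z = -0.1181 + 0.0097i, |z|^2 = 0.0141
Iter 9: z = -0.1181 + 0.0097i, |z|^2 = 0.0141
Iter 10: z = -0.1181 + 0.0097i, |z|^2 = 0.0141

Answer: 11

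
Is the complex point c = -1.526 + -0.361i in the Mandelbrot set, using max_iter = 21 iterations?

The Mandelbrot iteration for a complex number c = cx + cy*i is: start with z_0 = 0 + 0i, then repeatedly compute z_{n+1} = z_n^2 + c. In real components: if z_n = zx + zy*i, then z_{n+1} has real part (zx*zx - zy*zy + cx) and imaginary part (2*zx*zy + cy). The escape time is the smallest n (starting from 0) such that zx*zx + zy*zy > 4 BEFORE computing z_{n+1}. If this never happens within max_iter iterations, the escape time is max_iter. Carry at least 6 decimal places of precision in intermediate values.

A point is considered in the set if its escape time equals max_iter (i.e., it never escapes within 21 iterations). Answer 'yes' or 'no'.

Answer: no

Derivation:
z_0 = 0 + 0i, c = -1.5260 + -0.3610i
Iter 1: z = -1.5260 + -0.3610i, |z|^2 = 2.4590
Iter 2: z = 0.6724 + 0.7408i, |z|^2 = 1.0008
Iter 3: z = -1.6227 + 0.6351i, |z|^2 = 3.0365
Iter 4: z = 0.7037 + -2.4222i, |z|^2 = 6.3623
Escaped at iteration 4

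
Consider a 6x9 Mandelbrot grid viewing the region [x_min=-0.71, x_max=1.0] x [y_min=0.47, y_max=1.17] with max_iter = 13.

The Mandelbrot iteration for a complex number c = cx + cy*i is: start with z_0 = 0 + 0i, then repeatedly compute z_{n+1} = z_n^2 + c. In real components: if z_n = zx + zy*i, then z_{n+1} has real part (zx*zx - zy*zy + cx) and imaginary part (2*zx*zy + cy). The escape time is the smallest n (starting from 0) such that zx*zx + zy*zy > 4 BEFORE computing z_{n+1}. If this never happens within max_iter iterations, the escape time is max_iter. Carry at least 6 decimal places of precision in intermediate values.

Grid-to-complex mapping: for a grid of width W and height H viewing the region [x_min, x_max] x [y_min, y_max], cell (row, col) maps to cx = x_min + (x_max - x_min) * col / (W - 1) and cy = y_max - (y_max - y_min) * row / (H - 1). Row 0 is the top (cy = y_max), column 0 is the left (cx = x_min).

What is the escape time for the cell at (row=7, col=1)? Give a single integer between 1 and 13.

z_0 = 0 + 0i, c = -0.3680 + 0.5575i
Iter 1: z = -0.3680 + 0.5575i, |z|^2 = 0.4462
Iter 2: z = -0.5434 + 0.1472i, |z|^2 = 0.3169
Iter 3: z = -0.0944 + 0.3976i, |z|^2 = 0.1670
Iter 4: z = -0.5171 + 0.4824i, |z|^2 = 0.5002
Iter 5: z = -0.3333 + 0.0585i, |z|^2 = 0.1145
Iter 6: z = -0.2603 + 0.5185i, |z|^2 = 0.3366
Iter 7: z = -0.5691 + 0.2876i, |z|^2 = 0.4065
Iter 8: z = -0.1269 + 0.2302i, |z|^2 = 0.0691
Iter 9: z = -0.4049 + 0.4991i, |z|^2 = 0.4130
Iter 10: z = -0.4531 + 0.1533i, |z|^2 = 0.2288
Iter 11: z = -0.1862 + 0.4185i, |z|^2 = 0.2098
Iter 12: z = -0.5085 + 0.4017i, |z|^2 = 0.4199

Answer: 13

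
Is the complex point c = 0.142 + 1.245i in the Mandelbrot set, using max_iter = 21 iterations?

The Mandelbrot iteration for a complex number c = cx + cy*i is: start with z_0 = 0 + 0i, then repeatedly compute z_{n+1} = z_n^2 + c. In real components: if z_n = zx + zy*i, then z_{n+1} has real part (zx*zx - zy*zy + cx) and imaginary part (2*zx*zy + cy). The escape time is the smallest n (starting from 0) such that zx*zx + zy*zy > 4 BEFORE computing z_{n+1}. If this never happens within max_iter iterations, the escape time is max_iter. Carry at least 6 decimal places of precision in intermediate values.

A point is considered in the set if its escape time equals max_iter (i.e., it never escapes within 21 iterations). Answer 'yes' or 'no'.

Answer: no

Derivation:
z_0 = 0 + 0i, c = 0.1420 + 1.2450i
Iter 1: z = 0.1420 + 1.2450i, |z|^2 = 1.5702
Iter 2: z = -1.3879 + 1.5986i, |z|^2 = 4.4816
Escaped at iteration 2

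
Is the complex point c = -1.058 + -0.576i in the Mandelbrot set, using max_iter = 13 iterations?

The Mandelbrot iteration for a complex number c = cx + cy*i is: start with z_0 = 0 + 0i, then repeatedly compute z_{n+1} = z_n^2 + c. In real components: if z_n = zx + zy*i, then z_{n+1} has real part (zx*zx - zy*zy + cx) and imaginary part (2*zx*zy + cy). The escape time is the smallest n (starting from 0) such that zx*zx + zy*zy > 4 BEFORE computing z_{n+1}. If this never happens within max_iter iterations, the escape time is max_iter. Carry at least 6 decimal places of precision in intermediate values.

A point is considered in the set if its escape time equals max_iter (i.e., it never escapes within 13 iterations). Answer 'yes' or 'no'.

Answer: no

Derivation:
z_0 = 0 + 0i, c = -1.0580 + -0.5760i
Iter 1: z = -1.0580 + -0.5760i, |z|^2 = 1.4511
Iter 2: z = -0.2704 + 0.6428i, |z|^2 = 0.4863
Iter 3: z = -1.3981 + -0.9237i, |z|^2 = 2.8078
Iter 4: z = 0.0435 + 2.0067i, |z|^2 = 4.0287
Escaped at iteration 4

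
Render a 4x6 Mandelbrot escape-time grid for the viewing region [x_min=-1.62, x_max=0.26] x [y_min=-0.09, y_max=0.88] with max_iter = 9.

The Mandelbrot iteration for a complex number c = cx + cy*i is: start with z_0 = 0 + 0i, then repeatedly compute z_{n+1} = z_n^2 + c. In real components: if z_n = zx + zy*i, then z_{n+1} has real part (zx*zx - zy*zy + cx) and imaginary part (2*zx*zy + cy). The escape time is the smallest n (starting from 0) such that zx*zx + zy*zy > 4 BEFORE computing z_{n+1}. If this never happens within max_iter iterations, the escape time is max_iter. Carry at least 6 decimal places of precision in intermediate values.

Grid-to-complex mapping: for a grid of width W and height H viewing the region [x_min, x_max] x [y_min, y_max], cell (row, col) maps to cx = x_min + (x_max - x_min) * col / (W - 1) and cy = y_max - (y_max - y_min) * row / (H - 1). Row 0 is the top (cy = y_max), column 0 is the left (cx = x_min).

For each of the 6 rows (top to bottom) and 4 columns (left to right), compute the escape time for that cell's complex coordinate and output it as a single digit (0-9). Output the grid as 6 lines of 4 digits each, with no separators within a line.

Answer: 3354
3496
3599
4999
6999
6999

Derivation:
(row=0, col=0): c = -1.6200 + 0.8800i → escape time 3
(row=0, col=1): c = -0.9933 + 0.8800i → escape time 3
(row=0, col=2): c = -0.3667 + 0.8800i → escape time 5
(row=0, col=3): c = 0.2600 + 0.8800i → escape time 4
(row=1, col=0): c = -1.6200 + 0.6860i → escape time 3
(row=1, col=1): c = -0.9933 + 0.6860i → escape time 4
(row=1, col=2): c = -0.3667 + 0.6860i → escape time 9
(row=1, col=3): c = 0.2600 + 0.6860i → escape time 6
(row=2, col=0): c = -1.6200 + 0.4920i → escape time 3
(row=2, col=1): c = -0.9933 + 0.4920i → escape time 5
(row=2, col=2): c = -0.3667 + 0.4920i → escape time 9
(row=2, col=3): c = 0.2600 + 0.4920i → escape time 9
(row=3, col=0): c = -1.6200 + 0.2980i → escape time 4
(row=3, col=1): c = -0.9933 + 0.2980i → escape time 9
(row=3, col=2): c = -0.3667 + 0.2980i → escape time 9
(row=3, col=3): c = 0.2600 + 0.2980i → escape time 9
(row=4, col=0): c = -1.6200 + 0.1040i → escape time 6
(row=4, col=1): c = -0.9933 + 0.1040i → escape time 9
(row=4, col=2): c = -0.3667 + 0.1040i → escape time 9
(row=4, col=3): c = 0.2600 + 0.1040i → escape time 9
(row=5, col=0): c = -1.6200 + -0.0900i → escape time 6
(row=5, col=1): c = -0.9933 + -0.0900i → escape time 9
(row=5, col=2): c = -0.3667 + -0.0900i → escape time 9
(row=5, col=3): c = 0.2600 + -0.0900i → escape time 9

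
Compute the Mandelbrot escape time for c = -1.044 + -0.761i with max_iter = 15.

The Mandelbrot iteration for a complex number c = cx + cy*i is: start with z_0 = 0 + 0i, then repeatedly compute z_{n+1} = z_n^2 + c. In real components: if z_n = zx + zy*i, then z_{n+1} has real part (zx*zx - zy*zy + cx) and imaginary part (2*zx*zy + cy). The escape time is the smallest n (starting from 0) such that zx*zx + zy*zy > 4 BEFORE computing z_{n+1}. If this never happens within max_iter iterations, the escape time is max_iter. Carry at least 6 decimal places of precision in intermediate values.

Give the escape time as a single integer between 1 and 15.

z_0 = 0 + 0i, c = -1.0440 + -0.7610i
Iter 1: z = -1.0440 + -0.7610i, |z|^2 = 1.6691
Iter 2: z = -0.5332 + 0.8280i, |z|^2 = 0.9698
Iter 3: z = -1.4452 + -1.6439i, |z|^2 = 4.7912
Escaped at iteration 3

Answer: 3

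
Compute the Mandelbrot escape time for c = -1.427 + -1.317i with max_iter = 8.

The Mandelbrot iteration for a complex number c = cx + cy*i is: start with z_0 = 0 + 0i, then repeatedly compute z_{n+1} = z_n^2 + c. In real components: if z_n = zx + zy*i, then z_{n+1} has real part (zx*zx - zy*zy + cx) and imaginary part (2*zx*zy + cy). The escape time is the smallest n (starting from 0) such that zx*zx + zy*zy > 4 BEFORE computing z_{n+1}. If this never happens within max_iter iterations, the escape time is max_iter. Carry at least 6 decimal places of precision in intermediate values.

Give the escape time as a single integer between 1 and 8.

Answer: 2

Derivation:
z_0 = 0 + 0i, c = -1.4270 + -1.3170i
Iter 1: z = -1.4270 + -1.3170i, |z|^2 = 3.7708
Iter 2: z = -1.1252 + 2.4417i, |z|^2 = 7.2280
Escaped at iteration 2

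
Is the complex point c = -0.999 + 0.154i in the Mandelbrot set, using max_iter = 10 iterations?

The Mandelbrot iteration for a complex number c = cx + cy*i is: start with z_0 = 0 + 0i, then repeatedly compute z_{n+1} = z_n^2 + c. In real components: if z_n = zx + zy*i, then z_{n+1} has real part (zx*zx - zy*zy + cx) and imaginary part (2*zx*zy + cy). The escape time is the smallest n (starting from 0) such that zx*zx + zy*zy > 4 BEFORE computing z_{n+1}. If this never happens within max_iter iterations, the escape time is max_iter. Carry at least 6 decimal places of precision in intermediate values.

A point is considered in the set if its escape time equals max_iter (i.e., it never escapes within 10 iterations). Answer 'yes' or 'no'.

Answer: yes

Derivation:
z_0 = 0 + 0i, c = -0.9990 + 0.1540i
Iter 1: z = -0.9990 + 0.1540i, |z|^2 = 1.0217
Iter 2: z = -0.0247 + -0.1537i, |z|^2 = 0.0242
Iter 3: z = -1.0220 + 0.1616i, |z|^2 = 1.0706
Iter 4: z = 0.0194 + -0.1763i, |z|^2 = 0.0315
Iter 5: z = -1.0297 + 0.1472i, |z|^2 = 1.0820
Iter 6: z = 0.0396 + -0.1491i, |z|^2 = 0.0238
Iter 7: z = -1.0196 + 0.1422i, |z|^2 = 1.0599
Iter 8: z = 0.0205 + -0.1359i, |z|^2 = 0.0189
Iter 9: z = -1.0171 + 0.1484i, |z|^2 = 1.0565
Did not escape in 10 iterations → in set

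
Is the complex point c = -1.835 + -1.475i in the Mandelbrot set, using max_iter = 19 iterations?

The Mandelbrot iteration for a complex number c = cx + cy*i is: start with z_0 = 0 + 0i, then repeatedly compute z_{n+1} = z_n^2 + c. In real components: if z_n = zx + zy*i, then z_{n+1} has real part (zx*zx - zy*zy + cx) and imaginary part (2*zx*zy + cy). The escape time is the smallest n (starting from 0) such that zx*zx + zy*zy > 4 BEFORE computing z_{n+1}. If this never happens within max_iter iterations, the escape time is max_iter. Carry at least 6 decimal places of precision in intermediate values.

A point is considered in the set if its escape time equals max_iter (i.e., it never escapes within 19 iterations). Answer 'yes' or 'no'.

z_0 = 0 + 0i, c = -1.8350 + -1.4750i
Iter 1: z = -1.8350 + -1.4750i, |z|^2 = 5.5428
Escaped at iteration 1

Answer: no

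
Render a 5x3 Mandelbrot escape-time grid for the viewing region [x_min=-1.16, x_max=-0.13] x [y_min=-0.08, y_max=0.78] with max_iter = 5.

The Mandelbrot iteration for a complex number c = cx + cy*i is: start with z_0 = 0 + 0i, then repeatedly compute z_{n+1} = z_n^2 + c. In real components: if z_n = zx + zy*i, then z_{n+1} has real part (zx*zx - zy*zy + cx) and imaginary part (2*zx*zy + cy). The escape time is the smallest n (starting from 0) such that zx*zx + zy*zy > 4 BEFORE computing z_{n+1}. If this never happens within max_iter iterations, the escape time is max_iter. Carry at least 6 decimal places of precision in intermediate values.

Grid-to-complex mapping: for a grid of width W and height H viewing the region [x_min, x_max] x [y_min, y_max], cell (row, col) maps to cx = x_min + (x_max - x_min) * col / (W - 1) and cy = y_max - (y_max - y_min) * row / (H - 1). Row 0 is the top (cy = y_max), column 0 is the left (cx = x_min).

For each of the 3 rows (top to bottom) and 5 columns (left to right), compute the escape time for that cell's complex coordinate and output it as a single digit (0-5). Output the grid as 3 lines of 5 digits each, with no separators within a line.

Answer: 34455
55555
55555

Derivation:
(row=0, col=0): c = -1.1600 + 0.7800i → escape time 3
(row=0, col=1): c = -0.9025 + 0.7800i → escape time 4
(row=0, col=2): c = -0.6450 + 0.7800i → escape time 4
(row=0, col=3): c = -0.3875 + 0.7800i → escape time 5
(row=0, col=4): c = -0.1300 + 0.7800i → escape time 5
(row=1, col=0): c = -1.1600 + 0.3500i → escape time 5
(row=1, col=1): c = -0.9025 + 0.3500i → escape time 5
(row=1, col=2): c = -0.6450 + 0.3500i → escape time 5
(row=1, col=3): c = -0.3875 + 0.3500i → escape time 5
(row=1, col=4): c = -0.1300 + 0.3500i → escape time 5
(row=2, col=0): c = -1.1600 + -0.0800i → escape time 5
(row=2, col=1): c = -0.9025 + -0.0800i → escape time 5
(row=2, col=2): c = -0.6450 + -0.0800i → escape time 5
(row=2, col=3): c = -0.3875 + -0.0800i → escape time 5
(row=2, col=4): c = -0.1300 + -0.0800i → escape time 5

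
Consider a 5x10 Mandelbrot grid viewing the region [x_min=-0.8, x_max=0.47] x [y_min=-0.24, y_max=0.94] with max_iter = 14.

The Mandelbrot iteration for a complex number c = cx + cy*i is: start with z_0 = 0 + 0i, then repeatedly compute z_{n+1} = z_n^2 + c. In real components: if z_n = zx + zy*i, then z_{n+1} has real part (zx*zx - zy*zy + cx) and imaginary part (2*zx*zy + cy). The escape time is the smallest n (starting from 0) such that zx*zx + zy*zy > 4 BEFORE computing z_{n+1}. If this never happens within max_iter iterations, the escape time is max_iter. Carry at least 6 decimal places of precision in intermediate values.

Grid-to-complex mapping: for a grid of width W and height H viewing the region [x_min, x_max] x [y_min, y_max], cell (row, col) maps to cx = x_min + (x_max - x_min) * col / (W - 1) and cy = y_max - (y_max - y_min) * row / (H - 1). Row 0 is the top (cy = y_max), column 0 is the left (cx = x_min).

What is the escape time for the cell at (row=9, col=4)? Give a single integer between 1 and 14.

Answer: 6

Derivation:
z_0 = 0 + 0i, c = 0.4700 + -0.2400i
Iter 1: z = 0.4700 + -0.2400i, |z|^2 = 0.2785
Iter 2: z = 0.6333 + -0.4656i, |z|^2 = 0.6179
Iter 3: z = 0.6543 + -0.8297i, |z|^2 = 1.1165
Iter 4: z = 0.2096 + -1.3258i, |z|^2 = 1.8016
Iter 5: z = -1.2437 + -0.7959i, |z|^2 = 2.1802
Iter 6: z = 1.3834 + 1.7396i, |z|^2 = 4.9399
Escaped at iteration 6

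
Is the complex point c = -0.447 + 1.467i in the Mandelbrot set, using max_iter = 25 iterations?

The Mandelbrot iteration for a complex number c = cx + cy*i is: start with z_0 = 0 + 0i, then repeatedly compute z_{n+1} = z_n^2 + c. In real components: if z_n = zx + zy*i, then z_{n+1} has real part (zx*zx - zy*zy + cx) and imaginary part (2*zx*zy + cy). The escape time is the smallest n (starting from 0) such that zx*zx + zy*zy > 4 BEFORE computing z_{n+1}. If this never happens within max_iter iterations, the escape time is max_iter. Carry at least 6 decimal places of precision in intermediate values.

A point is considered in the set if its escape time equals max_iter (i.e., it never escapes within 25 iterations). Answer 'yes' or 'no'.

Answer: no

Derivation:
z_0 = 0 + 0i, c = -0.4470 + 1.4670i
Iter 1: z = -0.4470 + 1.4670i, |z|^2 = 2.3519
Iter 2: z = -2.3993 + 0.1555i, |z|^2 = 5.7807
Escaped at iteration 2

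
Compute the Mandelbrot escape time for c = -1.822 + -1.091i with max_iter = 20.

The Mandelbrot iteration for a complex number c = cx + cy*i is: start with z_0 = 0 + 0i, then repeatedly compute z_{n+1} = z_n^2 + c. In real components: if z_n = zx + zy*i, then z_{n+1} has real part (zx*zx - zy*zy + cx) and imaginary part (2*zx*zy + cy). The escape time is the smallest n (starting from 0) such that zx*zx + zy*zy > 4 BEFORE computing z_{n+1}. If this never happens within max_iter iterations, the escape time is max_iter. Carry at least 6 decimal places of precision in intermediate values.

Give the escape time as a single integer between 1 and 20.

Answer: 1

Derivation:
z_0 = 0 + 0i, c = -1.8220 + -1.0910i
Iter 1: z = -1.8220 + -1.0910i, |z|^2 = 4.5100
Escaped at iteration 1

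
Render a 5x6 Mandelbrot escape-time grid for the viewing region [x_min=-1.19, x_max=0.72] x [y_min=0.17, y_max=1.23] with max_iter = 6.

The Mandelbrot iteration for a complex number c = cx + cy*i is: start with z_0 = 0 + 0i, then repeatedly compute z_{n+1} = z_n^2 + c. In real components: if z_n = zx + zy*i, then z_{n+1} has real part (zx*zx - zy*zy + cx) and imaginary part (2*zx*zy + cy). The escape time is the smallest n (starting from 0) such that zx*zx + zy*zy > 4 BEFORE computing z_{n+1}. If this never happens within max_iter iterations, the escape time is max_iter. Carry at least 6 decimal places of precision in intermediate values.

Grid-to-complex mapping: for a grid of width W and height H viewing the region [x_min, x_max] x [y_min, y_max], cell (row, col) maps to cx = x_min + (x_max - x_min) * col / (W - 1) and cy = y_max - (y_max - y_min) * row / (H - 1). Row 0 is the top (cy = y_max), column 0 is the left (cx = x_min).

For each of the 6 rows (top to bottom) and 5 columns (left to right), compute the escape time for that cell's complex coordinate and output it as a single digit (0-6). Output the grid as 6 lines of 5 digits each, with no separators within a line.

Answer: 23322
33642
34652
36663
66663
66663

Derivation:
(row=0, col=0): c = -1.1900 + 1.2300i → escape time 2
(row=0, col=1): c = -0.7125 + 1.2300i → escape time 3
(row=0, col=2): c = -0.2350 + 1.2300i → escape time 3
(row=0, col=3): c = 0.2425 + 1.2300i → escape time 2
(row=0, col=4): c = 0.7200 + 1.2300i → escape time 2
(row=1, col=0): c = -1.1900 + 1.0180i → escape time 3
(row=1, col=1): c = -0.7125 + 1.0180i → escape time 3
(row=1, col=2): c = -0.2350 + 1.0180i → escape time 6
(row=1, col=3): c = 0.2425 + 1.0180i → escape time 4
(row=1, col=4): c = 0.7200 + 1.0180i → escape time 2
(row=2, col=0): c = -1.1900 + 0.8060i → escape time 3
(row=2, col=1): c = -0.7125 + 0.8060i → escape time 4
(row=2, col=2): c = -0.2350 + 0.8060i → escape time 6
(row=2, col=3): c = 0.2425 + 0.8060i → escape time 5
(row=2, col=4): c = 0.7200 + 0.8060i → escape time 2
(row=3, col=0): c = -1.1900 + 0.5940i → escape time 3
(row=3, col=1): c = -0.7125 + 0.5940i → escape time 6
(row=3, col=2): c = -0.2350 + 0.5940i → escape time 6
(row=3, col=3): c = 0.2425 + 0.5940i → escape time 6
(row=3, col=4): c = 0.7200 + 0.5940i → escape time 3
(row=4, col=0): c = -1.1900 + 0.3820i → escape time 6
(row=4, col=1): c = -0.7125 + 0.3820i → escape time 6
(row=4, col=2): c = -0.2350 + 0.3820i → escape time 6
(row=4, col=3): c = 0.2425 + 0.3820i → escape time 6
(row=4, col=4): c = 0.7200 + 0.3820i → escape time 3
(row=5, col=0): c = -1.1900 + 0.1700i → escape time 6
(row=5, col=1): c = -0.7125 + 0.1700i → escape time 6
(row=5, col=2): c = -0.2350 + 0.1700i → escape time 6
(row=5, col=3): c = 0.2425 + 0.1700i → escape time 6
(row=5, col=4): c = 0.7200 + 0.1700i → escape time 3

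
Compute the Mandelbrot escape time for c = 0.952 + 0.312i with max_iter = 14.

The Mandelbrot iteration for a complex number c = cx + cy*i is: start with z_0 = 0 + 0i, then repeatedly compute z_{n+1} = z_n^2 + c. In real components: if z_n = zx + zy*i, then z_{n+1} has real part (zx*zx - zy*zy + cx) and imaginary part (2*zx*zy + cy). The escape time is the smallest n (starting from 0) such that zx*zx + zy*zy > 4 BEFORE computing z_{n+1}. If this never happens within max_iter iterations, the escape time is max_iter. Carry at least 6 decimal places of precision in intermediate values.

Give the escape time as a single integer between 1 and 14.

Answer: 3

Derivation:
z_0 = 0 + 0i, c = 0.9520 + 0.3120i
Iter 1: z = 0.9520 + 0.3120i, |z|^2 = 1.0036
Iter 2: z = 1.7610 + 0.9060i, |z|^2 = 3.9219
Iter 3: z = 3.2321 + 3.5030i, |z|^2 = 22.7174
Escaped at iteration 3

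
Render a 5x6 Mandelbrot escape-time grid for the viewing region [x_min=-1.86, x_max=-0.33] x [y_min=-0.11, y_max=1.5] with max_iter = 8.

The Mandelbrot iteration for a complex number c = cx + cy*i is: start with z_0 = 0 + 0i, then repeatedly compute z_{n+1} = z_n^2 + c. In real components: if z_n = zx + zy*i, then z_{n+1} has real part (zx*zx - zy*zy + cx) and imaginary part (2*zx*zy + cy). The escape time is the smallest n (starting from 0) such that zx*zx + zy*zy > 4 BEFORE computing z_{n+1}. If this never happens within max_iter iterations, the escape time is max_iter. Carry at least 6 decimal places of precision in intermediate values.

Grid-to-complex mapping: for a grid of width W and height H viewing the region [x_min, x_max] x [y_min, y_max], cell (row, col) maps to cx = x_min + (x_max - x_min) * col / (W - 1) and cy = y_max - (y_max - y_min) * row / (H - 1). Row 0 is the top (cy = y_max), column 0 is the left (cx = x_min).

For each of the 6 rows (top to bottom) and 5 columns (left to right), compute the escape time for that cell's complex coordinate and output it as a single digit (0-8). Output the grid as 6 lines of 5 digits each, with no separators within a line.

(row=0, col=0): c = -1.8600 + 1.5000i → escape time 1
(row=0, col=1): c = -1.4775 + 1.5000i → escape time 1
(row=0, col=2): c = -1.0950 + 1.5000i → escape time 2
(row=0, col=3): c = -0.7125 + 1.5000i → escape time 2
(row=0, col=4): c = -0.3300 + 1.5000i → escape time 2
(row=1, col=0): c = -1.8600 + 1.1780i → escape time 1
(row=1, col=1): c = -1.4775 + 1.1780i → escape time 2
(row=1, col=2): c = -1.0950 + 1.1780i → escape time 3
(row=1, col=3): c = -0.7125 + 1.1780i → escape time 3
(row=1, col=4): c = -0.3300 + 1.1780i → escape time 3
(row=2, col=0): c = -1.8600 + 0.8560i → escape time 1
(row=2, col=1): c = -1.4775 + 0.8560i → escape time 3
(row=2, col=2): c = -1.0950 + 0.8560i → escape time 3
(row=2, col=3): c = -0.7125 + 0.8560i → escape time 4
(row=2, col=4): c = -0.3300 + 0.8560i → escape time 6
(row=3, col=0): c = -1.8600 + 0.5340i → escape time 3
(row=3, col=1): c = -1.4775 + 0.5340i → escape time 3
(row=3, col=2): c = -1.0950 + 0.5340i → escape time 5
(row=3, col=3): c = -0.7125 + 0.5340i → escape time 6
(row=3, col=4): c = -0.3300 + 0.5340i → escape time 8
(row=4, col=0): c = -1.8600 + 0.2120i → escape time 4
(row=4, col=1): c = -1.4775 + 0.2120i → escape time 5
(row=4, col=2): c = -1.0950 + 0.2120i → escape time 8
(row=4, col=3): c = -0.7125 + 0.2120i → escape time 8
(row=4, col=4): c = -0.3300 + 0.2120i → escape time 8
(row=5, col=0): c = -1.8600 + -0.1100i → escape time 4
(row=5, col=1): c = -1.4775 + -0.1100i → escape time 7
(row=5, col=2): c = -1.0950 + -0.1100i → escape time 8
(row=5, col=3): c = -0.7125 + -0.1100i → escape time 8
(row=5, col=4): c = -0.3300 + -0.1100i → escape time 8

Answer: 11222
12333
13346
33568
45888
47888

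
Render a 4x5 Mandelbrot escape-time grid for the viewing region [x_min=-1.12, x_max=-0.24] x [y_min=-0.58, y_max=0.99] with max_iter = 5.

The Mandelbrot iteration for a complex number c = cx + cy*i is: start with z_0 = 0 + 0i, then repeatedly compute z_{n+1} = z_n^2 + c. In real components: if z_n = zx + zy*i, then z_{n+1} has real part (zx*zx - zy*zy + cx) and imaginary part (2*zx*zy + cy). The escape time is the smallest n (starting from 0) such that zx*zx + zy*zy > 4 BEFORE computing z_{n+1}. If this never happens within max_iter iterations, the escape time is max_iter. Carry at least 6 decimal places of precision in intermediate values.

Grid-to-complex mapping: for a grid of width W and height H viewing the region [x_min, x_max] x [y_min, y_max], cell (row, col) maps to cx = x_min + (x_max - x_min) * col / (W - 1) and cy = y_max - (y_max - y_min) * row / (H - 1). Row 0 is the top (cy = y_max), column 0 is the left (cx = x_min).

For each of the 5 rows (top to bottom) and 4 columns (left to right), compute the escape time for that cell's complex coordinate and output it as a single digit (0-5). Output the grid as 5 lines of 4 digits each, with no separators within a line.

Answer: 3345
4555
5555
5555
4555

Derivation:
(row=0, col=0): c = -1.1200 + 0.9900i → escape time 3
(row=0, col=1): c = -0.8267 + 0.9900i → escape time 3
(row=0, col=2): c = -0.5333 + 0.9900i → escape time 4
(row=0, col=3): c = -0.2400 + 0.9900i → escape time 5
(row=1, col=0): c = -1.1200 + 0.5975i → escape time 4
(row=1, col=1): c = -0.8267 + 0.5975i → escape time 5
(row=1, col=2): c = -0.5333 + 0.5975i → escape time 5
(row=1, col=3): c = -0.2400 + 0.5975i → escape time 5
(row=2, col=0): c = -1.1200 + 0.2050i → escape time 5
(row=2, col=1): c = -0.8267 + 0.2050i → escape time 5
(row=2, col=2): c = -0.5333 + 0.2050i → escape time 5
(row=2, col=3): c = -0.2400 + 0.2050i → escape time 5
(row=3, col=0): c = -1.1200 + -0.1875i → escape time 5
(row=3, col=1): c = -0.8267 + -0.1875i → escape time 5
(row=3, col=2): c = -0.5333 + -0.1875i → escape time 5
(row=3, col=3): c = -0.2400 + -0.1875i → escape time 5
(row=4, col=0): c = -1.1200 + -0.5800i → escape time 4
(row=4, col=1): c = -0.8267 + -0.5800i → escape time 5
(row=4, col=2): c = -0.5333 + -0.5800i → escape time 5
(row=4, col=3): c = -0.2400 + -0.5800i → escape time 5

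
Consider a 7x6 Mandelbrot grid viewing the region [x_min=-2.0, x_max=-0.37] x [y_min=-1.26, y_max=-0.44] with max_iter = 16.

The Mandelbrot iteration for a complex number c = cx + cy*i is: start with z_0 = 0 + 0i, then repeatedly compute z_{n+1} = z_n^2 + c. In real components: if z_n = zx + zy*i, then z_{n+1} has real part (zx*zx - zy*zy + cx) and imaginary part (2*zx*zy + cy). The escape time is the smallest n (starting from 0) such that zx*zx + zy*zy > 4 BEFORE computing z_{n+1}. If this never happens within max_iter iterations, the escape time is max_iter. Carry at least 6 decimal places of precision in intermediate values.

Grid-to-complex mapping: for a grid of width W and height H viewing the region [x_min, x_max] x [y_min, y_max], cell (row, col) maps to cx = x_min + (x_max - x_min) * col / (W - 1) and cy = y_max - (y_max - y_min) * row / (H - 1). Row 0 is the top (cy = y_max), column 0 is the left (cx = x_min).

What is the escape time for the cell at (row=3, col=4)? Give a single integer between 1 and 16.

z_0 = 0 + 0i, c = -0.9133 + -0.9320i
Iter 1: z = -0.9133 + -0.9320i, |z|^2 = 1.7028
Iter 2: z = -0.9478 + 0.7705i, |z|^2 = 1.4919
Iter 3: z = -0.6086 + -2.3924i, |z|^2 = 6.0942
Escaped at iteration 3

Answer: 3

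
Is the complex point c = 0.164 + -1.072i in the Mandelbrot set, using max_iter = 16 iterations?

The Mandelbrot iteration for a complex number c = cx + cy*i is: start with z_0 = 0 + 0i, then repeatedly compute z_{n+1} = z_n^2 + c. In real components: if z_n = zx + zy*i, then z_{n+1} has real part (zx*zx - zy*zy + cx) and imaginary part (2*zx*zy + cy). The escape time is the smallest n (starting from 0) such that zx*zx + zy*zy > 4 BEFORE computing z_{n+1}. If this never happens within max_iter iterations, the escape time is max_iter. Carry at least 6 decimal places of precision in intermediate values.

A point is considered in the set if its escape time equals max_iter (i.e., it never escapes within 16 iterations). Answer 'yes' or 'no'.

Answer: no

Derivation:
z_0 = 0 + 0i, c = 0.1640 + -1.0720i
Iter 1: z = 0.1640 + -1.0720i, |z|^2 = 1.1761
Iter 2: z = -0.9583 + -1.4236i, |z|^2 = 2.9450
Iter 3: z = -0.9444 + 1.6565i, |z|^2 = 3.6357
Iter 4: z = -1.6881 + -4.2006i, |z|^2 = 20.4948
Escaped at iteration 4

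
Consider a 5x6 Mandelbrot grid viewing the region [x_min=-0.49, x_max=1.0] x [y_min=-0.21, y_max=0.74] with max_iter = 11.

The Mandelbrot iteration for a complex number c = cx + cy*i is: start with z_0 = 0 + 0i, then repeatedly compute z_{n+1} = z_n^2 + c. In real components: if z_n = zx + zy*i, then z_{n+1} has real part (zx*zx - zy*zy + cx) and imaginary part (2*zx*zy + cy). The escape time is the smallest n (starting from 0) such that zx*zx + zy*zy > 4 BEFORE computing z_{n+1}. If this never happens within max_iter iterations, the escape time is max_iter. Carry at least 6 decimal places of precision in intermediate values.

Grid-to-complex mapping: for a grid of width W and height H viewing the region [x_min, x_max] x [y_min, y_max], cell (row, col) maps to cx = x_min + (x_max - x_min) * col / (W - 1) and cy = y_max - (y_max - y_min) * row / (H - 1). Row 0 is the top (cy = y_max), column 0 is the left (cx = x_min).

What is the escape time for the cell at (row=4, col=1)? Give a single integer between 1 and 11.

z_0 = 0 + 0i, c = -0.1175 + -0.0200i
Iter 1: z = -0.1175 + -0.0200i, |z|^2 = 0.0142
Iter 2: z = -0.1041 + -0.0153i, |z|^2 = 0.0111
Iter 3: z = -0.1069 + -0.0168i, |z|^2 = 0.0117
Iter 4: z = -0.1064 + -0.0164i, |z|^2 = 0.0116
Iter 5: z = -0.1065 + -0.0165i, |z|^2 = 0.0116
Iter 6: z = -0.1064 + -0.0165i, |z|^2 = 0.0116
Iter 7: z = -0.1064 + -0.0165i, |z|^2 = 0.0116
Iter 8: z = -0.1064 + -0.0165i, |z|^2 = 0.0116
Iter 9: z = -0.1064 + -0.0165i, |z|^2 = 0.0116
Iter 10: z = -0.1064 + -0.0165i, |z|^2 = 0.0116

Answer: 11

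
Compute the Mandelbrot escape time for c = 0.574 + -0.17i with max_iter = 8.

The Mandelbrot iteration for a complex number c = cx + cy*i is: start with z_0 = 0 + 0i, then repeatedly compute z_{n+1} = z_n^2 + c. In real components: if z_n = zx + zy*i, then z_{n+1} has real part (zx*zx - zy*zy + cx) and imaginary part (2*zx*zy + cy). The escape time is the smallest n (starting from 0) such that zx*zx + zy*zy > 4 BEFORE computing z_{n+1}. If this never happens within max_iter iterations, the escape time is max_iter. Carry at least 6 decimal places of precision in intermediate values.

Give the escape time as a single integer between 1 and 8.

Answer: 4

Derivation:
z_0 = 0 + 0i, c = 0.5740 + -0.1700i
Iter 1: z = 0.5740 + -0.1700i, |z|^2 = 0.3584
Iter 2: z = 0.8746 + -0.3652i, |z|^2 = 0.8982
Iter 3: z = 1.2055 + -0.8087i, |z|^2 = 2.1074
Iter 4: z = 1.3733 + -2.1199i, |z|^2 = 6.3799
Escaped at iteration 4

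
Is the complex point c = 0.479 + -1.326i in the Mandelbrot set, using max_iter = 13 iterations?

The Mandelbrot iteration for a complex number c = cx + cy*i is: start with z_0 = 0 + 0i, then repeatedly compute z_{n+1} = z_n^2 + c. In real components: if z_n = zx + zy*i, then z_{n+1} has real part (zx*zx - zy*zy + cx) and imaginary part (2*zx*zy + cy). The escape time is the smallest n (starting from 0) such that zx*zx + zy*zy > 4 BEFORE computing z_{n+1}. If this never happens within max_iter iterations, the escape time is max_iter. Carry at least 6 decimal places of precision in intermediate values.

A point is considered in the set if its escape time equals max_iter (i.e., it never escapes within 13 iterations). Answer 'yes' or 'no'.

z_0 = 0 + 0i, c = 0.4790 + -1.3260i
Iter 1: z = 0.4790 + -1.3260i, |z|^2 = 1.9877
Iter 2: z = -1.0498 + -2.5963i, |z|^2 = 7.8430
Escaped at iteration 2

Answer: no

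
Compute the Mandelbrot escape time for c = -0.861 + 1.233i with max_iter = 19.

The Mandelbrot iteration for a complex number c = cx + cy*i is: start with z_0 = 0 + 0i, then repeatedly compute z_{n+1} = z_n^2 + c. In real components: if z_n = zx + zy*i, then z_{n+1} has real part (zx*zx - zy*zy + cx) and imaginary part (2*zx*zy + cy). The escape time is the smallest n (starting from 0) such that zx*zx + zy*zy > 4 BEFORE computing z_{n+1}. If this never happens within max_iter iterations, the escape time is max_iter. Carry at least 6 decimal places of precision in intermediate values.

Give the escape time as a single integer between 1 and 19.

Answer: 3

Derivation:
z_0 = 0 + 0i, c = -0.8610 + 1.2330i
Iter 1: z = -0.8610 + 1.2330i, |z|^2 = 2.2616
Iter 2: z = -1.6400 + -0.8902i, |z|^2 = 3.4820
Iter 3: z = 1.0360 + 4.1529i, |z|^2 = 18.3197
Escaped at iteration 3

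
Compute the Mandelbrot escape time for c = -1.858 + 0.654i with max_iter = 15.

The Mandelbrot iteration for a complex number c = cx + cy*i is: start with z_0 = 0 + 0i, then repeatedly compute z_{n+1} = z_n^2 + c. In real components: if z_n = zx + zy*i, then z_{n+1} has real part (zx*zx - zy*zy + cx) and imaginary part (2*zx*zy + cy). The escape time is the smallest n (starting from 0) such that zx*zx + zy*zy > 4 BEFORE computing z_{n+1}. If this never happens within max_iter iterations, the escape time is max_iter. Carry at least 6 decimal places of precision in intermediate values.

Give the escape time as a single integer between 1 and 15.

z_0 = 0 + 0i, c = -1.8580 + 0.6540i
Iter 1: z = -1.8580 + 0.6540i, |z|^2 = 3.8799
Iter 2: z = 1.1664 + -1.7763i, |z|^2 = 4.5157
Escaped at iteration 2

Answer: 2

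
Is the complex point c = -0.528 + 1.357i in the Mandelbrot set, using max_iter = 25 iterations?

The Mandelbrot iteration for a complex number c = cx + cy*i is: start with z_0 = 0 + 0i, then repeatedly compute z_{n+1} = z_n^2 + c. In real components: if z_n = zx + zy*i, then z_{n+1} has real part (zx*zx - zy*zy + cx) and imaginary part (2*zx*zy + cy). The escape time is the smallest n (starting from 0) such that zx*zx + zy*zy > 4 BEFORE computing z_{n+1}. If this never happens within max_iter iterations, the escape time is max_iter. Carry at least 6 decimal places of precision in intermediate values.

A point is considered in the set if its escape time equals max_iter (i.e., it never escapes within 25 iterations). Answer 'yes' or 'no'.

Answer: no

Derivation:
z_0 = 0 + 0i, c = -0.5280 + 1.3570i
Iter 1: z = -0.5280 + 1.3570i, |z|^2 = 2.1202
Iter 2: z = -2.0907 + -0.0760i, |z|^2 = 4.3767
Escaped at iteration 2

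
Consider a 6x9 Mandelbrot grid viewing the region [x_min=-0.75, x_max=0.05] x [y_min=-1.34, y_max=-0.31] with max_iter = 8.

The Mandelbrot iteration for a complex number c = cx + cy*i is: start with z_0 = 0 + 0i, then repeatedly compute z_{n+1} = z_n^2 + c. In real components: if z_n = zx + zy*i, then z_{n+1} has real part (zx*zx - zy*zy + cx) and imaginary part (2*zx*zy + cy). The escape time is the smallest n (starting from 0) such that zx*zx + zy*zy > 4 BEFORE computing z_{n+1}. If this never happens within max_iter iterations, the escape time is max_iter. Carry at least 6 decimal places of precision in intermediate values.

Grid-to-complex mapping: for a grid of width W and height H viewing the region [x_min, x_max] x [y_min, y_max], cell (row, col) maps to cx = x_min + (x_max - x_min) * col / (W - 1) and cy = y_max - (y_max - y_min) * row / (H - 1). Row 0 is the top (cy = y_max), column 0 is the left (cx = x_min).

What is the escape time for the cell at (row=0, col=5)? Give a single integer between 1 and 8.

z_0 = 0 + 0i, c = 0.0500 + -0.3100i
Iter 1: z = 0.0500 + -0.3100i, |z|^2 = 0.0986
Iter 2: z = -0.0436 + -0.3410i, |z|^2 = 0.1182
Iter 3: z = -0.0644 + -0.2803i, |z|^2 = 0.0827
Iter 4: z = -0.0244 + -0.2739i, |z|^2 = 0.0756
Iter 5: z = -0.0244 + -0.2966i, |z|^2 = 0.0886
Iter 6: z = -0.0374 + -0.2955i, |z|^2 = 0.0887
Iter 7: z = -0.0359 + -0.2879i, |z|^2 = 0.0842

Answer: 8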